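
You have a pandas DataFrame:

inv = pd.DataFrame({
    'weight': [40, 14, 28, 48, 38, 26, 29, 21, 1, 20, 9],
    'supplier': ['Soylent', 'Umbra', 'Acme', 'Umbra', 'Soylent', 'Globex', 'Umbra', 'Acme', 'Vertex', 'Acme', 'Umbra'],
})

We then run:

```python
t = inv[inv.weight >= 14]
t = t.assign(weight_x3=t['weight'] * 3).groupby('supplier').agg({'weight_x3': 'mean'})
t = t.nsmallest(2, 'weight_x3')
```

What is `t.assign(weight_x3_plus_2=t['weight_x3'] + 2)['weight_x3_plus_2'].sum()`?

151.0

filter rows where weight >= 14:
   weight supplier
0      40  Soylent
1      14    Umbra
2      28     Acme
3      48    Umbra
4      38  Soylent
5      26   Globex
6      29    Umbra
7      21     Acme
9      20     Acme
add column weight_x3 = t['weight'] * 3:
   weight supplier  weight_x3
0      40  Soylent        120
1      14    Umbra         42
2      28     Acme         84
3      48    Umbra        144
4      38  Soylent        114
5      26   Globex         78
6      29    Umbra         87
7      21     Acme         63
9      20     Acme         60
group by supplier, mean of weight_x3:
          weight_x3
supplier           
Acme           69.0
Globex         78.0
Soylent       117.0
Umbra          91.0
take 2 rows with smallest weight_x3:
          weight_x3
supplier           
Acme           69.0
Globex         78.0
add column weight_x3_plus_2 = t['weight_x3'] + 2:
          weight_x3  weight_x3_plus_2
supplier                             
Acme           69.0              71.0
Globex         78.0              80.0
So sum() = 151.0.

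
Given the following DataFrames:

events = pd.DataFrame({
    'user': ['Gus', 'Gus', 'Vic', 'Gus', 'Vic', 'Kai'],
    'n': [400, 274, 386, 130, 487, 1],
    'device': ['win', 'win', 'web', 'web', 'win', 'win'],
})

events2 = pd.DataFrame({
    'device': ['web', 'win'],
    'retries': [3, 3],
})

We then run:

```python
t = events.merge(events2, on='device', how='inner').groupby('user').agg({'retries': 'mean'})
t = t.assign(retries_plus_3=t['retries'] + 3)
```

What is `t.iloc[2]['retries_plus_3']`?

6.0

merge on 'device' (how='inner') → 6 rows:
  user    n device  retries
0  Gus  400    win        3
1  Gus  274    win        3
2  Vic  386    web        3
3  Gus  130    web        3
4  Vic  487    win        3
5  Kai    1    win        3
group by user, mean of retries:
      retries
user         
Gus       3.0
Kai       3.0
Vic       3.0
add column retries_plus_3 = t['retries'] + 3:
      retries  retries_plus_3
user                         
Gus       3.0             6.0
Kai       3.0             6.0
Vic       3.0             6.0
So iloc[2]['retries_plus_3'] = 6.0.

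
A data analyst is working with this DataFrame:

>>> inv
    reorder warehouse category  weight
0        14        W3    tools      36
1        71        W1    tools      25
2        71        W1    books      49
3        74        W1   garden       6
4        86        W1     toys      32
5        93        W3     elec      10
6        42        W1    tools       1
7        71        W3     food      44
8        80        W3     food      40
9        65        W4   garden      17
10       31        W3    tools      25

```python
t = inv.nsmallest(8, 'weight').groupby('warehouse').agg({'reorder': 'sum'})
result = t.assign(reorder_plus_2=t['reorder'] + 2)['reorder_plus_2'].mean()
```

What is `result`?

take 8 rows with smallest weight:
    reorder warehouse category  weight
6        42        W1    tools       1
3        74        W1   garden       6
5        93        W3     elec      10
9        65        W4   garden      17
1        71        W1    tools      25
10       31        W3    tools      25
4        86        W1     toys      32
0        14        W3    tools      36
group by warehouse, sum of reorder:
           reorder
warehouse         
W1             273
W3             138
W4              65
add column reorder_plus_2 = t['reorder'] + 2:
           reorder  reorder_plus_2
warehouse                         
W1             273             275
W3             138             140
W4              65              67

160.666666667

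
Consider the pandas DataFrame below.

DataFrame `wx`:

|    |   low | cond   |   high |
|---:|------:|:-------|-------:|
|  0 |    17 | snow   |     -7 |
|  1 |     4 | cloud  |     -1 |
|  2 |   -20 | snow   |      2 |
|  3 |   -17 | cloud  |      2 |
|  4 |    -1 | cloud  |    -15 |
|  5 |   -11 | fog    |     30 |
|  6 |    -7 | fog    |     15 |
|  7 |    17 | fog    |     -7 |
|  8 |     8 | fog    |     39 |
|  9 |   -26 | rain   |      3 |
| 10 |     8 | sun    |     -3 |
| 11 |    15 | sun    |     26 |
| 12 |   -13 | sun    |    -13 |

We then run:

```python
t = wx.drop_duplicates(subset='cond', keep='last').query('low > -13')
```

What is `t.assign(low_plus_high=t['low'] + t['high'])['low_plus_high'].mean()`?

15.5

drop duplicate cond (keep=last):
    low   cond  high
2   -20   snow     2
4    -1  cloud   -15
8     8    fog    39
9   -26   rain     3
12  -13    sun   -13
filter rows where low > -13:
   low   cond  high
4   -1  cloud   -15
8    8    fog    39
add column low_plus_high = t['low'] + t['high']:
   low   cond  high  low_plus_high
4   -1  cloud   -15            -16
8    8    fog    39             47
So mean() = 15.5.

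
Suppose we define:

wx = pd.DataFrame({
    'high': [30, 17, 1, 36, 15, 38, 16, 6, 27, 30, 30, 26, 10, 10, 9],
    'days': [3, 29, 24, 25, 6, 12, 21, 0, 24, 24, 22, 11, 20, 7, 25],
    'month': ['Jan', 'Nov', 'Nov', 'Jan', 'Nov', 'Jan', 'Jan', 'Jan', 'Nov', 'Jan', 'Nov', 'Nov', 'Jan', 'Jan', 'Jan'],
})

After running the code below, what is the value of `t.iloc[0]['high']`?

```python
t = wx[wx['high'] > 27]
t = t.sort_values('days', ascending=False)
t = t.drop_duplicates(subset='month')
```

filter rows where high > 27:
    high  days month
0     30     3   Jan
3     36    25   Jan
5     38    12   Jan
9     30    24   Jan
10    30    22   Nov
sort by days descending:
    high  days month
3     36    25   Jan
9     30    24   Jan
10    30    22   Nov
5     38    12   Jan
0     30     3   Jan
drop duplicate month (keep=first):
    high  days month
3     36    25   Jan
10    30    22   Nov
The value at position 0, column 'high' is 36.

36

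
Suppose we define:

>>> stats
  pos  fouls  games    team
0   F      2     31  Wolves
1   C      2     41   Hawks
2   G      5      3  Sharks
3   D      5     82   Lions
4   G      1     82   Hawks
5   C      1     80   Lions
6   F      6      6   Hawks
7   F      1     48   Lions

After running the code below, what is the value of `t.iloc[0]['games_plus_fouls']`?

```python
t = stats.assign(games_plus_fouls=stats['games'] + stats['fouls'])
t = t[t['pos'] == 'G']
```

add column games_plus_fouls = stats['games'] + stats['fouls']:
  pos  fouls  games    team  games_plus_fouls
0   F      2     31  Wolves                33
1   C      2     41   Hawks                43
2   G      5      3  Sharks                 8
3   D      5     82   Lions                87
4   G      1     82   Hawks                83
5   C      1     80   Lions                81
6   F      6      6   Hawks                12
7   F      1     48   Lions                49
filter rows where pos == 'G':
  pos  fouls  games    team  games_plus_fouls
2   G      5      3  Sharks                 8
4   G      1     82   Hawks                83
Reading off the value at position 0, column 'games_plus_fouls', we get 8.

8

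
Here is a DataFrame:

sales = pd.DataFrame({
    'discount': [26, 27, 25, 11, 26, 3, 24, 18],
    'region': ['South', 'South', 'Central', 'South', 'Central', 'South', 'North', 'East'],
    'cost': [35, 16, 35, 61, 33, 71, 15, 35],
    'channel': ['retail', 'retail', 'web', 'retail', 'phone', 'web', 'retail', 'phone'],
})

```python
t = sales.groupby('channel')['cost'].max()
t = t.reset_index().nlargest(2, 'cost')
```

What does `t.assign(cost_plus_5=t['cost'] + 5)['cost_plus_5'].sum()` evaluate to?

142

group by channel, max of cost:
channel
phone     35
retail    61
web       71
Name: cost, dtype: int64
reset_index():
  channel  cost
0   phone    35
1  retail    61
2     web    71
take 2 rows with largest cost:
  channel  cost
2     web    71
1  retail    61
add column cost_plus_5 = t['cost'] + 5:
  channel  cost  cost_plus_5
2     web    71           76
1  retail    61           66
Reading off the sum of column 'cost_plus_5', we get 142.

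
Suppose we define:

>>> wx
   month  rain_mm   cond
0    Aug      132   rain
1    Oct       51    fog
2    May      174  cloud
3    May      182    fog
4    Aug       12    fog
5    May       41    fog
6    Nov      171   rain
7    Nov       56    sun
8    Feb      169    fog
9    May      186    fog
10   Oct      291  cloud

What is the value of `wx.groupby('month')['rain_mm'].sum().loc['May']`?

583

group by month, sum of rain_mm:
month
Aug    144
Feb    169
May    583
Nov    227
Oct    342
Name: rain_mm, dtype: int64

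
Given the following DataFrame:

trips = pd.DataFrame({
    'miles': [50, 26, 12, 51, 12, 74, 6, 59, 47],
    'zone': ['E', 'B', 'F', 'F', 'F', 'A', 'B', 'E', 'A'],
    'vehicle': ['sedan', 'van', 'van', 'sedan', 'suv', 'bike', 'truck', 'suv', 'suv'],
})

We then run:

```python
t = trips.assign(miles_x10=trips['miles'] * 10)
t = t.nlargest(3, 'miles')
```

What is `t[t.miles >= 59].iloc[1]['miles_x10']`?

590

add column miles_x10 = trips['miles'] * 10:
   miles zone vehicle  miles_x10
0     50    E   sedan        500
1     26    B     van        260
2     12    F     van        120
3     51    F   sedan        510
4     12    F     suv        120
5     74    A    bike        740
6      6    B   truck         60
7     59    E     suv        590
8     47    A     suv        470
take 3 rows with largest miles:
   miles zone vehicle  miles_x10
5     74    A    bike        740
7     59    E     suv        590
3     51    F   sedan        510
filter rows where miles >= 59:
   miles zone vehicle  miles_x10
5     74    A    bike        740
7     59    E     suv        590
Then the value at position 1, column 'miles_x10': 590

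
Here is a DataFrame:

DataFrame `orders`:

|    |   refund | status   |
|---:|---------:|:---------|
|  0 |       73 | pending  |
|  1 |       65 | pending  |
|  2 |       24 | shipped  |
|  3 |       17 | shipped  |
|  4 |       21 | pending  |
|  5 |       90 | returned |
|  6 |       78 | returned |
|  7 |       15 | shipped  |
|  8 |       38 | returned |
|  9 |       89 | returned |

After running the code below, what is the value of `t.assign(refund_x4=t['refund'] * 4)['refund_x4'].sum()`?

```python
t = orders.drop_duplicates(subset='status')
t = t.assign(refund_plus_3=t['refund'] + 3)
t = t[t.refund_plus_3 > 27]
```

drop duplicate status (keep=first):
   refund    status
0      73   pending
2      24   shipped
5      90  returned
add column refund_plus_3 = t['refund'] + 3:
   refund    status  refund_plus_3
0      73   pending             76
2      24   shipped             27
5      90  returned             93
filter rows where refund_plus_3 > 27:
   refund    status  refund_plus_3
0      73   pending             76
5      90  returned             93
add column refund_x4 = t['refund'] * 4:
   refund    status  refund_plus_3  refund_x4
0      73   pending             76        292
5      90  returned             93        360
So sum() = 652.

652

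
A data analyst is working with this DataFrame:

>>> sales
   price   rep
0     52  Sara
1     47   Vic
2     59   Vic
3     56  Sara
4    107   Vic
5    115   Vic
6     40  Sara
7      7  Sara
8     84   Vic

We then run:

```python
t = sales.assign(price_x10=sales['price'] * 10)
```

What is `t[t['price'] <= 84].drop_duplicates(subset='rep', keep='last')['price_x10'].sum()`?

910

add column price_x10 = sales['price'] * 10:
   price   rep  price_x10
0     52  Sara        520
1     47   Vic        470
2     59   Vic        590
3     56  Sara        560
4    107   Vic       1070
5    115   Vic       1150
6     40  Sara        400
7      7  Sara         70
8     84   Vic        840
filter rows where price <= 84:
   price   rep  price_x10
0     52  Sara        520
1     47   Vic        470
2     59   Vic        590
3     56  Sara        560
6     40  Sara        400
7      7  Sara         70
8     84   Vic        840
drop duplicate rep (keep=last):
   price   rep  price_x10
7      7  Sara         70
8     84   Vic        840
Then the sum of column 'price_x10': 910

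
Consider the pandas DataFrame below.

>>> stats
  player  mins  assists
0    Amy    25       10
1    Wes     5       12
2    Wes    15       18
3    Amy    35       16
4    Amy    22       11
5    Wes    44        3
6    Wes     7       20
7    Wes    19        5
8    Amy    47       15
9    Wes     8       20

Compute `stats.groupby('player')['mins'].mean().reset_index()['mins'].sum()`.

group by player, mean of mins:
player
Amy    32.250000
Wes    16.333333
Name: mins, dtype: float64
reset_index():
  player       mins
0    Amy  32.250000
1    Wes  16.333333
The sum of column 'mins' is 48.5833333333.

48.5833333333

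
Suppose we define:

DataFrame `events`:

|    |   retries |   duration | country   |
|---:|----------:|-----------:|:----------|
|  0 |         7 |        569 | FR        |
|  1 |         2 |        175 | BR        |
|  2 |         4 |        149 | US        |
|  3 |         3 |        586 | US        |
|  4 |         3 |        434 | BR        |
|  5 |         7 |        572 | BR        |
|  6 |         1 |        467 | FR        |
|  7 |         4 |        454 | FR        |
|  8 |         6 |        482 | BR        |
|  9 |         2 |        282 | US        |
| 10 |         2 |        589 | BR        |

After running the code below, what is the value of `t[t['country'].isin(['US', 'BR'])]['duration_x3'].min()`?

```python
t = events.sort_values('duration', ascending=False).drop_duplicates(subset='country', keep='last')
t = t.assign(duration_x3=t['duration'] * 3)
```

447

sort by duration descending:
    retries  duration country
10        2       589      BR
3         3       586      US
5         7       572      BR
0         7       569      FR
8         6       482      BR
6         1       467      FR
7         4       454      FR
4         3       434      BR
9         2       282      US
1         2       175      BR
2         4       149      US
drop duplicate country (keep=last):
   retries  duration country
7        4       454      FR
1        2       175      BR
2        4       149      US
add column duration_x3 = t['duration'] * 3:
   retries  duration country  duration_x3
7        4       454      FR         1362
1        2       175      BR          525
2        4       149      US          447
filter rows where country in ['US', 'BR']:
   retries  duration country  duration_x3
1        2       175      BR          525
2        4       149      US          447
Finally, min of column 'duration_x3' = 447.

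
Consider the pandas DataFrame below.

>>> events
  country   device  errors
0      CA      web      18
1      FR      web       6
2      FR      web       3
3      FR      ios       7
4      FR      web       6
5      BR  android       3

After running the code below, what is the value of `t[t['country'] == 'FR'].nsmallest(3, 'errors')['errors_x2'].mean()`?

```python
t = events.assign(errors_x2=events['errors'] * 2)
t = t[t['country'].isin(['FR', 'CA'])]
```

add column errors_x2 = events['errors'] * 2:
  country   device  errors  errors_x2
0      CA      web      18         36
1      FR      web       6         12
2      FR      web       3          6
3      FR      ios       7         14
4      FR      web       6         12
5      BR  android       3          6
filter rows where country in ['FR', 'CA']:
  country device  errors  errors_x2
0      CA    web      18         36
1      FR    web       6         12
2      FR    web       3          6
3      FR    ios       7         14
4      FR    web       6         12
filter rows where country == 'FR':
  country device  errors  errors_x2
1      FR    web       6         12
2      FR    web       3          6
3      FR    ios       7         14
4      FR    web       6         12
take 3 rows with smallest errors:
  country device  errors  errors_x2
2      FR    web       3          6
1      FR    web       6         12
4      FR    web       6         12
The mean of column 'errors_x2' is 10.0.

10.0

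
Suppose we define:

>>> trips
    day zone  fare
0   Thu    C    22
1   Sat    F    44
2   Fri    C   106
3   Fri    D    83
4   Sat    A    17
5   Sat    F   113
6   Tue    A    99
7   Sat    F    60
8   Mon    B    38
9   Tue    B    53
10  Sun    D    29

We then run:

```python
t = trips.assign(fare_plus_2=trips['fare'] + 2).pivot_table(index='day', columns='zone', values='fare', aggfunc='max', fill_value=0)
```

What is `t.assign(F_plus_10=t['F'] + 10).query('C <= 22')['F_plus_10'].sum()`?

add column fare_plus_2 = trips['fare'] + 2:
    day zone  fare  fare_plus_2
0   Thu    C    22           24
1   Sat    F    44           46
2   Fri    C   106          108
3   Fri    D    83           85
4   Sat    A    17           19
5   Sat    F   113          115
6   Tue    A    99          101
7   Sat    F    60           62
8   Mon    B    38           40
9   Tue    B    53           55
10  Sun    D    29           31
pivot: rows=day, cols=zone, max(fare):
zone   A   B    C   D    F
day                       
Fri    0   0  106  83    0
Mon    0  38    0   0    0
Sat   17   0    0   0  113
Sun    0   0    0  29    0
Thu    0   0   22   0    0
Tue   99  53    0   0    0
add column F_plus_10 = t['F'] + 10:
zone   A   B    C   D    F  F_plus_10
day                                  
Fri    0   0  106  83    0         10
Mon    0  38    0   0    0         10
Sat   17   0    0   0  113        123
Sun    0   0    0  29    0         10
Thu    0   0   22   0    0         10
Tue   99  53    0   0    0         10
filter rows where C <= 22:
zone   A   B   C   D    F  F_plus_10
day                                 
Mon    0  38   0   0    0         10
Sat   17   0   0   0  113        123
Sun    0   0   0  29    0         10
Thu    0   0  22   0    0         10
Tue   99  53   0   0    0         10

163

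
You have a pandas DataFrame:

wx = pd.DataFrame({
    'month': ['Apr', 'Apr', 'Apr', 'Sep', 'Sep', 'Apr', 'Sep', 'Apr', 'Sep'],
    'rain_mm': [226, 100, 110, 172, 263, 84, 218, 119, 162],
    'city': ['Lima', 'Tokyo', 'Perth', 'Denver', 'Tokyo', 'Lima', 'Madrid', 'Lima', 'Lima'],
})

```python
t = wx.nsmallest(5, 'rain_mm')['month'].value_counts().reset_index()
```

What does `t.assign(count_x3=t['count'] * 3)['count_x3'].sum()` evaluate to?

take 5 rows with smallest rain_mm:
  month  rain_mm   city
5   Apr       84   Lima
1   Apr      100  Tokyo
2   Apr      110  Perth
7   Apr      119   Lima
8   Sep      162   Lima
value_counts of month:
month
Apr    4
Sep    1
Name: count, dtype: int64
reset_index():
  month  count
0   Apr      4
1   Sep      1
add column count_x3 = t['count'] * 3:
  month  count  count_x3
0   Apr      4        12
1   Sep      1         3
sum of column 'count_x3' → 15

15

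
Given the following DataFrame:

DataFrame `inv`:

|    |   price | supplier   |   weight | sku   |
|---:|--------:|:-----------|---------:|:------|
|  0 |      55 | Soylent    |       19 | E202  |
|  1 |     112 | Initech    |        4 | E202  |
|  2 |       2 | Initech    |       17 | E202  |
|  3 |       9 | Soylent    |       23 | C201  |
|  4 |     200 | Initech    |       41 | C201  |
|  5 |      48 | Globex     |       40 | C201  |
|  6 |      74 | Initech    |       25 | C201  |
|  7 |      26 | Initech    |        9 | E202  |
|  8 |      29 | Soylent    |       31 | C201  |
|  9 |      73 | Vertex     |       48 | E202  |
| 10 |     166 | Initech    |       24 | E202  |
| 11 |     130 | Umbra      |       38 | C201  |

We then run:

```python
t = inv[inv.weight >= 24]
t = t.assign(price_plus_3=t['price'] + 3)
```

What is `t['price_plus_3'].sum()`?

filter rows where weight >= 24:
    price supplier  weight   sku
4     200  Initech      41  C201
5      48   Globex      40  C201
6      74  Initech      25  C201
8      29  Soylent      31  C201
9      73   Vertex      48  E202
10    166  Initech      24  E202
11    130    Umbra      38  C201
add column price_plus_3 = t['price'] + 3:
    price supplier  weight   sku  price_plus_3
4     200  Initech      41  C201           203
5      48   Globex      40  C201            51
6      74  Initech      25  C201            77
8      29  Soylent      31  C201            32
9      73   Vertex      48  E202            76
10    166  Initech      24  E202           169
11    130    Umbra      38  C201           133
sum of column 'price_plus_3' → 741

741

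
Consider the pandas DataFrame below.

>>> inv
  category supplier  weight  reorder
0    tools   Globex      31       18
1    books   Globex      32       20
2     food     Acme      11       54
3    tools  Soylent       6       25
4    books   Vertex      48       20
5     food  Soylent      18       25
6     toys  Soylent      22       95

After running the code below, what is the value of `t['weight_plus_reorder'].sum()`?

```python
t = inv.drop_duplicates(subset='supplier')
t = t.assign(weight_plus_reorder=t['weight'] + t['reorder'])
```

drop duplicate supplier (keep=first):
  category supplier  weight  reorder
0    tools   Globex      31       18
2     food     Acme      11       54
3    tools  Soylent       6       25
4    books   Vertex      48       20
add column weight_plus_reorder = t['weight'] + t['reorder']:
  category supplier  weight  reorder  weight_plus_reorder
0    tools   Globex      31       18                   49
2     food     Acme      11       54                   65
3    tools  Soylent       6       25                   31
4    books   Vertex      48       20                   68
sum of column 'weight_plus_reorder' → 213

213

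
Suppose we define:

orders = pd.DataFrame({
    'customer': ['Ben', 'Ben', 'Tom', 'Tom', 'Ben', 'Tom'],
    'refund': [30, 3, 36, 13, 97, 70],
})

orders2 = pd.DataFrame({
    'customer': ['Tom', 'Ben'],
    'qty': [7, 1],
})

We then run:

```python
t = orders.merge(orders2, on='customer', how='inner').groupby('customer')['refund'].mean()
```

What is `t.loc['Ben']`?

merge on 'customer' (how='inner') → 6 rows:
  customer  refund  qty
0      Ben      30    1
1      Ben       3    1
2      Tom      36    7
3      Tom      13    7
4      Ben      97    1
5      Tom      70    7
group by customer, mean of refund:
customer
Ben    43.333333
Tom    39.666667
Name: refund, dtype: float64
value at index 'Ben' → 43.3333333333

43.3333333333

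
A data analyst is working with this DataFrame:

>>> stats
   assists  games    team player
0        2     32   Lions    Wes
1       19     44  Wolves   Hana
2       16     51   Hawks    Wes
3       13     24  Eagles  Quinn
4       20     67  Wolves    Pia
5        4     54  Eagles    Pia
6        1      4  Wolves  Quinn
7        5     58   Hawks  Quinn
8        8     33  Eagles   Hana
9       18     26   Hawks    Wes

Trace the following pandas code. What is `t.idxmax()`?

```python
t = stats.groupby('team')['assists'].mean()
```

Wolves

group by team, mean of assists:
team
Eagles     8.333333
Hawks     13.000000
Lions      2.000000
Wolves    13.333333
Name: assists, dtype: float64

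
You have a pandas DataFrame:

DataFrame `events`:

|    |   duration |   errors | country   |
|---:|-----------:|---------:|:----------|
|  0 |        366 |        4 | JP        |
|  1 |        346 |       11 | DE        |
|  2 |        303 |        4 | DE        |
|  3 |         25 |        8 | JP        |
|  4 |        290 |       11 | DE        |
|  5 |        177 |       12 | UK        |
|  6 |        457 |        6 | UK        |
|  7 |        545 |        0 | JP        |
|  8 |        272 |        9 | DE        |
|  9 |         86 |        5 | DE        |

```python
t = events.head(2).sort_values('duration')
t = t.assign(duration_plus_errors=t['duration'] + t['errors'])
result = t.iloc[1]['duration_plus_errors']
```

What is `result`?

take first 2 rows:
   duration  errors country
0       366       4      JP
1       346      11      DE
sort by duration:
   duration  errors country
1       346      11      DE
0       366       4      JP
add column duration_plus_errors = t['duration'] + t['errors']:
   duration  errors country  duration_plus_errors
1       346      11      DE                   357
0       366       4      JP                   370
Reading off the value at position 1, column 'duration_plus_errors', we get 370.

370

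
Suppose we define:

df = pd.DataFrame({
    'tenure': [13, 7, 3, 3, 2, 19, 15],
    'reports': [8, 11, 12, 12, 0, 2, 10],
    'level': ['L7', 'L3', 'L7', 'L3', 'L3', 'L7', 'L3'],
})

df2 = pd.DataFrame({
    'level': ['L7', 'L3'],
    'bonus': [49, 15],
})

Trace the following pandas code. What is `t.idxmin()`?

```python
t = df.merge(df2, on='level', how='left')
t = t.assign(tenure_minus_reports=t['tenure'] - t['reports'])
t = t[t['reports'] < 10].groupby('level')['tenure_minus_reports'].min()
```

merge on 'level' (how='left') → 7 rows:
   tenure  reports level  bonus
0      13        8    L7     49
1       7       11    L3     15
2       3       12    L7     49
3       3       12    L3     15
4       2        0    L3     15
5      19        2    L7     49
6      15       10    L3     15
add column tenure_minus_reports = t['tenure'] - t['reports']:
   tenure  reports level  bonus  tenure_minus_reports
0      13        8    L7     49                     5
1       7       11    L3     15                    -4
2       3       12    L7     49                    -9
3       3       12    L3     15                    -9
4       2        0    L3     15                     2
5      19        2    L7     49                    17
6      15       10    L3     15                     5
filter rows where reports < 10:
   tenure  reports level  bonus  tenure_minus_reports
0      13        8    L7     49                     5
4       2        0    L3     15                     2
5      19        2    L7     49                    17
group by level, min of tenure_minus_reports:
level
L3    2
L7    5
Name: tenure_minus_reports, dtype: int64

L3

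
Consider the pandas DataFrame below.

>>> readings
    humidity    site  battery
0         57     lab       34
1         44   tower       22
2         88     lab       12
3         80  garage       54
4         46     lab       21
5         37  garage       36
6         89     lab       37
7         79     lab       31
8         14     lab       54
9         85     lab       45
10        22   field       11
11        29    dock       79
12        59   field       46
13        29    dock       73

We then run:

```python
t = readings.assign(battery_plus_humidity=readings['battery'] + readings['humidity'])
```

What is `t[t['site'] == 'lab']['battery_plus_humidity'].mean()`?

add column battery_plus_humidity = readings['battery'] + readings['humidity']:
    humidity    site  battery  battery_plus_humidity
0         57     lab       34                     91
1         44   tower       22                     66
2         88     lab       12                    100
3         80  garage       54                    134
4         46     lab       21                     67
5         37  garage       36                     73
6         89     lab       37                    126
7         79     lab       31                    110
8         14     lab       54                     68
9         85     lab       45                    130
10        22   field       11                     33
11        29    dock       79                    108
12        59   field       46                    105
13        29    dock       73                    102
filter rows where site == 'lab':
   humidity site  battery  battery_plus_humidity
0        57  lab       34                     91
2        88  lab       12                    100
4        46  lab       21                     67
6        89  lab       37                    126
7        79  lab       31                    110
8        14  lab       54                     68
9        85  lab       45                    130

98.8571428571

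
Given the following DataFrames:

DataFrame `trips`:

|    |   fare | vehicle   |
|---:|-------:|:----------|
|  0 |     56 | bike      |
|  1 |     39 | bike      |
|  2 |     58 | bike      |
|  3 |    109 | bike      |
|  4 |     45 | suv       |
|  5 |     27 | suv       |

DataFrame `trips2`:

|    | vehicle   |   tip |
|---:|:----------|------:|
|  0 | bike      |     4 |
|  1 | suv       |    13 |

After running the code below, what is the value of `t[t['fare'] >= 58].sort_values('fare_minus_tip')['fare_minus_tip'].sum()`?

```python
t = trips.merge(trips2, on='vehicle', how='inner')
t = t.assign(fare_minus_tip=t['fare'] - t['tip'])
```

159

merge on 'vehicle' (how='inner') → 6 rows:
   fare vehicle  tip
0    56    bike    4
1    39    bike    4
2    58    bike    4
3   109    bike    4
4    45     suv   13
5    27     suv   13
add column fare_minus_tip = t['fare'] - t['tip']:
   fare vehicle  tip  fare_minus_tip
0    56    bike    4              52
1    39    bike    4              35
2    58    bike    4              54
3   109    bike    4             105
4    45     suv   13              32
5    27     suv   13              14
filter rows where fare >= 58:
   fare vehicle  tip  fare_minus_tip
2    58    bike    4              54
3   109    bike    4             105
sort by fare_minus_tip:
   fare vehicle  tip  fare_minus_tip
2    58    bike    4              54
3   109    bike    4             105
Taking the sum of column 'fare_minus_tip' gives 159.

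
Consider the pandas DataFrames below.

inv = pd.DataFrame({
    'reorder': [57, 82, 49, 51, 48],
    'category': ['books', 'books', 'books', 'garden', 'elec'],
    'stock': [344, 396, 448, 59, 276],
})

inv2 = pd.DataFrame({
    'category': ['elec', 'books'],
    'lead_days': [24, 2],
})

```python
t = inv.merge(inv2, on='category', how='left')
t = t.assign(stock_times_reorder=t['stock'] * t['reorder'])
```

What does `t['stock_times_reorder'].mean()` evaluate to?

18057.8

merge on 'category' (how='left') → 5 rows:
   reorder category  stock  lead_days
0       57    books    344        2.0
1       82    books    396        2.0
2       49    books    448        2.0
3       51   garden     59        NaN
4       48     elec    276       24.0
add column stock_times_reorder = t['stock'] * t['reorder']:
   reorder category  stock  lead_days  stock_times_reorder
0       57    books    344        2.0                19608
1       82    books    396        2.0                32472
2       49    books    448        2.0                21952
3       51   garden     59        NaN                 3009
4       48     elec    276       24.0                13248
Reading off the mean of column 'stock_times_reorder', we get 18057.8.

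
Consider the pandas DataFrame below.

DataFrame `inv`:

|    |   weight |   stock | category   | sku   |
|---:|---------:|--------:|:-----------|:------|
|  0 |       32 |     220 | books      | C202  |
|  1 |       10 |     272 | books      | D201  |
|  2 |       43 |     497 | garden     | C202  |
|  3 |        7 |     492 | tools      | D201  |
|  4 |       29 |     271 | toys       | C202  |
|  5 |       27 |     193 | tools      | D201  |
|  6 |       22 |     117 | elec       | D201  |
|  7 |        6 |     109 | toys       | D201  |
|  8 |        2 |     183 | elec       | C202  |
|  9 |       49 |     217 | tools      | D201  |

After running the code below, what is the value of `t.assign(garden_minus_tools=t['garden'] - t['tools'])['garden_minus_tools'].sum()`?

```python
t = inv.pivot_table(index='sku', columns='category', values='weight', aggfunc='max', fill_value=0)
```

pivot: rows=sku, cols=category, max(weight):
category  books  elec  garden  tools  toys
sku                                       
C202         32     2      43      0    29
D201         10    22       0     49     6
add column garden_minus_tools = t['garden'] - t['tools']:
category  books  elec  garden  tools  toys  garden_minus_tools
sku                                                           
C202         32     2      43      0    29                  43
D201         10    22       0     49     6                 -49
Then the sum of column 'garden_minus_tools': -6

-6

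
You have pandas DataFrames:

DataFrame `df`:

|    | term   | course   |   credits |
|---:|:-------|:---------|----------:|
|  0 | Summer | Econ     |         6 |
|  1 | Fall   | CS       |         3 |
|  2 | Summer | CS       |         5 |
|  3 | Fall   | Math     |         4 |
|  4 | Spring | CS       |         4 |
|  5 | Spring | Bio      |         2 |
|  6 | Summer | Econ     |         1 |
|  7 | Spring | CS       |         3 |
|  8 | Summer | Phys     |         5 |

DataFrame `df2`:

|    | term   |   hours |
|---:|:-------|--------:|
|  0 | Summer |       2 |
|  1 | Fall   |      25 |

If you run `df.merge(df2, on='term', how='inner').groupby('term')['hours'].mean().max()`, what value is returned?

25.0

merge on 'term' (how='inner') → 6 rows:
     term course  credits  hours
0  Summer   Econ        6      2
1    Fall     CS        3     25
2  Summer     CS        5      2
3    Fall   Math        4     25
4  Summer   Econ        1      2
5  Summer   Phys        5      2
group by term, mean of hours:
term
Fall      25.0
Summer     2.0
Name: hours, dtype: float64
max of the resulting series → 25.0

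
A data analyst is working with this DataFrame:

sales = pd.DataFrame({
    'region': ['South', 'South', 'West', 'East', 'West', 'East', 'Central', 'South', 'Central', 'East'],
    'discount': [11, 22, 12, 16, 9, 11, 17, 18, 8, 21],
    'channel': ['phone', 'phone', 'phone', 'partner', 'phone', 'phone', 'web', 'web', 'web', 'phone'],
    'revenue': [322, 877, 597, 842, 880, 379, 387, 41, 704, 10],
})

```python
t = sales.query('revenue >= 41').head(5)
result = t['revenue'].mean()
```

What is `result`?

703.6

filter rows where revenue >= 41:
    region  discount  channel  revenue
0    South        11    phone      322
1    South        22    phone      877
2     West        12    phone      597
3     East        16  partner      842
4     West         9    phone      880
5     East        11    phone      379
6  Central        17      web      387
7    South        18      web       41
8  Central         8      web      704
take first 5 rows:
  region  discount  channel  revenue
0  South        11    phone      322
1  South        22    phone      877
2   West        12    phone      597
3   East        16  partner      842
4   West         9    phone      880
Reading off the mean of column 'revenue', we get 703.6.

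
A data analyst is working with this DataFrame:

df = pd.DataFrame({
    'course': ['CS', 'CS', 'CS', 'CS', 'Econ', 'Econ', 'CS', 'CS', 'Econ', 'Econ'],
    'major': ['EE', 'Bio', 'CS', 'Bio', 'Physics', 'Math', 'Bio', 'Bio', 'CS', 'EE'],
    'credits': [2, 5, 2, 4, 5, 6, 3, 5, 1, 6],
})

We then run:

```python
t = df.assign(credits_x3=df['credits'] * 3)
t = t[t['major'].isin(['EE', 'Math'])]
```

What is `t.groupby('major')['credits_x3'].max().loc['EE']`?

18

add column credits_x3 = df['credits'] * 3:
  course    major  credits  credits_x3
0     CS       EE        2           6
1     CS      Bio        5          15
2     CS       CS        2           6
3     CS      Bio        4          12
4   Econ  Physics        5          15
5   Econ     Math        6          18
6     CS      Bio        3           9
7     CS      Bio        5          15
8   Econ       CS        1           3
9   Econ       EE        6          18
filter rows where major in ['EE', 'Math']:
  course major  credits  credits_x3
0     CS    EE        2           6
5   Econ  Math        6          18
9   Econ    EE        6          18
group by major, max of credits_x3:
major
EE      18
Math    18
Name: credits_x3, dtype: int64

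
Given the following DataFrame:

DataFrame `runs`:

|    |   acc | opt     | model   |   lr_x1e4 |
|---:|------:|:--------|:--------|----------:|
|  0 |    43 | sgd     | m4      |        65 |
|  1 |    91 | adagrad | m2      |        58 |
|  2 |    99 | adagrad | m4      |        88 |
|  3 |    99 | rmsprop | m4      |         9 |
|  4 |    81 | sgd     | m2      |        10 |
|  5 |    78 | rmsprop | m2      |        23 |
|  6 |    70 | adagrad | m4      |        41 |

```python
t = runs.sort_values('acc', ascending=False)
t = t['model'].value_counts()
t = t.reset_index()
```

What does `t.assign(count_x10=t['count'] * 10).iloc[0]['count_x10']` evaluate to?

sort by acc descending:
   acc      opt model  lr_x1e4
2   99  adagrad    m4       88
3   99  rmsprop    m4        9
1   91  adagrad    m2       58
4   81      sgd    m2       10
5   78  rmsprop    m2       23
6   70  adagrad    m4       41
0   43      sgd    m4       65
value_counts of model:
model
m4    4
m2    3
Name: count, dtype: int64
reset_index():
  model  count
0    m4      4
1    m2      3
add column count_x10 = t['count'] * 10:
  model  count  count_x10
0    m4      4         40
1    m2      3         30

40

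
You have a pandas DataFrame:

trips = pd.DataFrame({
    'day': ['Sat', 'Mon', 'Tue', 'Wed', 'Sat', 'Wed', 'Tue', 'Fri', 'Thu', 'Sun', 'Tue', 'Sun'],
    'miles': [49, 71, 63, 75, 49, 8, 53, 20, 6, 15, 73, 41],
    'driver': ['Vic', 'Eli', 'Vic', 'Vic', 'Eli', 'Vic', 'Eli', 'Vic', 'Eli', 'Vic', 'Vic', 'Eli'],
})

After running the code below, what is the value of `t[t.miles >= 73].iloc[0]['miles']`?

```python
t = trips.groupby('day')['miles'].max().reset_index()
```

group by day, max of miles:
day
Fri    20
Mon    71
Sat    49
Sun    41
Thu     6
Tue    73
Wed    75
Name: miles, dtype: int64
reset_index():
   day  miles
0  Fri     20
1  Mon     71
2  Sat     49
3  Sun     41
4  Thu      6
5  Tue     73
6  Wed     75
filter rows where miles >= 73:
   day  miles
5  Tue     73
6  Wed     75
Finally, value at position 0, column 'miles' = 73.

73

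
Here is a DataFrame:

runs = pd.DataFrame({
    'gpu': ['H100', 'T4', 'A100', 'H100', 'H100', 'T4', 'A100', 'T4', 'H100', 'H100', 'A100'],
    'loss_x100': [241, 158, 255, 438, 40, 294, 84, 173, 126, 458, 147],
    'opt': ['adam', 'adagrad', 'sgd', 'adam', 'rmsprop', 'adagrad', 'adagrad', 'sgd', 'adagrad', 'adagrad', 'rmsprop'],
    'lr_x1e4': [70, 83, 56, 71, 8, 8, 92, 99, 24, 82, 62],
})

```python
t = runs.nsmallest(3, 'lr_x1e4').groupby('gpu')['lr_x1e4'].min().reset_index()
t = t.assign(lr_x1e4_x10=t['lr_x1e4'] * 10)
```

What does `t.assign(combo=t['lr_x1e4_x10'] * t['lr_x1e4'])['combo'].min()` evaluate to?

640

take 3 rows with smallest lr_x1e4:
    gpu  loss_x100      opt  lr_x1e4
4  H100         40  rmsprop        8
5    T4        294  adagrad        8
8  H100        126  adagrad       24
group by gpu, min of lr_x1e4:
gpu
H100    8
T4      8
Name: lr_x1e4, dtype: int64
reset_index():
    gpu  lr_x1e4
0  H100        8
1    T4        8
add column lr_x1e4_x10 = t['lr_x1e4'] * 10:
    gpu  lr_x1e4  lr_x1e4_x10
0  H100        8           80
1    T4        8           80
add column combo = t['lr_x1e4_x10'] * t['lr_x1e4']:
    gpu  lr_x1e4  lr_x1e4_x10  combo
0  H100        8           80    640
1    T4        8           80    640
Finally, min of column 'combo' = 640.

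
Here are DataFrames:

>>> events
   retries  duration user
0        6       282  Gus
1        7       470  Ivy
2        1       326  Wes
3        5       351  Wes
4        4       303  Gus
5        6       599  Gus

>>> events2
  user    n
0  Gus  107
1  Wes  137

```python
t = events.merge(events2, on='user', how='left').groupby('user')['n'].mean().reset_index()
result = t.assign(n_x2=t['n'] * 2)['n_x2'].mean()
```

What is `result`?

244.0

merge on 'user' (how='left') → 6 rows:
   retries  duration user      n
0        6       282  Gus  107.0
1        7       470  Ivy    NaN
2        1       326  Wes  137.0
3        5       351  Wes  137.0
4        4       303  Gus  107.0
5        6       599  Gus  107.0
group by user, mean of n:
user
Gus    107.0
Ivy      NaN
Wes    137.0
Name: n, dtype: float64
reset_index():
  user      n
0  Gus  107.0
1  Ivy    NaN
2  Wes  137.0
add column n_x2 = t['n'] * 2:
  user      n   n_x2
0  Gus  107.0  214.0
1  Ivy    NaN    NaN
2  Wes  137.0  274.0
The mean of column 'n_x2' is 244.0.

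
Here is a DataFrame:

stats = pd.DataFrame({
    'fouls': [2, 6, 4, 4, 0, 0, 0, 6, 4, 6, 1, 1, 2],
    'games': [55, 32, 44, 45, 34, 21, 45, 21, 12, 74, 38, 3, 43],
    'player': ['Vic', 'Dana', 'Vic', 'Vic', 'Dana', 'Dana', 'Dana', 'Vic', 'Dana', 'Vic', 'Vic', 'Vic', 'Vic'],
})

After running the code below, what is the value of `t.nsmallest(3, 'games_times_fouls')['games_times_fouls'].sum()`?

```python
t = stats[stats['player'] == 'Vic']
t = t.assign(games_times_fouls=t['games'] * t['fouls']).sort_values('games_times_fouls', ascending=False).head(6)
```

322

filter rows where player == 'Vic':
    fouls  games player
0       2     55    Vic
2       4     44    Vic
3       4     45    Vic
7       6     21    Vic
9       6     74    Vic
10      1     38    Vic
11      1      3    Vic
12      2     43    Vic
add column games_times_fouls = t['games'] * t['fouls']:
    fouls  games player  games_times_fouls
0       2     55    Vic                110
2       4     44    Vic                176
3       4     45    Vic                180
7       6     21    Vic                126
9       6     74    Vic                444
10      1     38    Vic                 38
11      1      3    Vic                  3
12      2     43    Vic                 86
sort by games_times_fouls descending:
    fouls  games player  games_times_fouls
9       6     74    Vic                444
3       4     45    Vic                180
2       4     44    Vic                176
7       6     21    Vic                126
0       2     55    Vic                110
12      2     43    Vic                 86
10      1     38    Vic                 38
11      1      3    Vic                  3
take first 6 rows:
    fouls  games player  games_times_fouls
9       6     74    Vic                444
3       4     45    Vic                180
2       4     44    Vic                176
7       6     21    Vic                126
0       2     55    Vic                110
12      2     43    Vic                 86
take 3 rows with smallest games_times_fouls:
    fouls  games player  games_times_fouls
12      2     43    Vic                 86
0       2     55    Vic                110
7       6     21    Vic                126
sum of column 'games_times_fouls' → 322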